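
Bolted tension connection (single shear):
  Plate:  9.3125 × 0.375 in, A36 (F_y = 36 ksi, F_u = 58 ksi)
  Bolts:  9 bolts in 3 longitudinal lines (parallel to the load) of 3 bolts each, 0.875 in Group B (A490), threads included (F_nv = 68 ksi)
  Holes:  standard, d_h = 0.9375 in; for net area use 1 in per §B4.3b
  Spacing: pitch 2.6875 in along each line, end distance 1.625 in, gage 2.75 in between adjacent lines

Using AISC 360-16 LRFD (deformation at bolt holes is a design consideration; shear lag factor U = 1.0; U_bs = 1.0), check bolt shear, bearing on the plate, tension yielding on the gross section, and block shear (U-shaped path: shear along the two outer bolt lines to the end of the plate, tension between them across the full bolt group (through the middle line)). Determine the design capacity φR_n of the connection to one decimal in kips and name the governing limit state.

113.1 kips (gross-section yield governs)

Bolt shear: A_b = π(0.875)²/4 = 0.60132 in². φR_n = 0.75 × 68 × 0.60132 × 9 × 1 = 276.0 kips.
Bearing (0.375 in plate, F_u = 58 ksi): end bolts L_c = 1.625 − 0.9375/2 = 1.15625, R_n = min(1.2×1.15625×0.375×58, 2.4×0.875×0.375×58) = 30.178 kips/bolt; interior L_c = 2.6875 − 0.9375 = 1.75, R_n = 45.675 kips/bolt. φR_n = 0.75 × (3×30.178 + 6×45.675) = 273.4 kips.
Tension yield (gross): A_g = 9.3125×0.375 = 3.4922 in². φR_n = 0.90 × 36 × 3.4922 = 113.1 kips.
Block shear: shear path 2×[1.625+2×2.6875] = 2×7 in, A_gv = 5.25, A_nv = 2×(7 − 2.5×1)×0.375 = 3.375 in²; tension across gage: (5.5 − 2×1)×0.375 = 1.3125 in². R_n = min(0.6×58×3.375, 0.6×36×5.25) + 1.0×58×1.3125 = min(117.45, 113.4) + 76.125 = 189.53 kips. φR_n = 0.75 × 189.53 = 142.1 kips.
Governing: min(276.0, 273.4, 113.1, 142.1) = 113.1 kips → gross-section yield.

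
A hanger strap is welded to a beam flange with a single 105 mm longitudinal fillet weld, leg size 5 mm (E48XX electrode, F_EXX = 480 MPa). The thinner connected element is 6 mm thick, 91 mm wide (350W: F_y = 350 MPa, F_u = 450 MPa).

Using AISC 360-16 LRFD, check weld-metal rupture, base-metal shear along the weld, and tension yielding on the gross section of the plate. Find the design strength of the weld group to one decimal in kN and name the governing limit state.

80.2 kN (weld metal governs)

Weld metal: throat = 0.707×5 = 3.535 mm, L = 105 mm. φR_n = 0.75 × 0.6 × 480 × 3.535 × 105 = 80.2 kN.
Base metal shear (6 mm plate): yield φR_n = 1.0×0.6×350×6×105 = 132.3 kN; rupture φR_n = 0.75×0.6×450×6×105 = 127.6 kN; take 127.6 kN (rupture).
Tension yield (gross): A_g = 91×6 = 546 mm². φR_n = 0.90 × 350 × 546 = 172.0 kN.
Governing: min(80.2, 127.6, 172.0) = 80.2 kN → weld metal.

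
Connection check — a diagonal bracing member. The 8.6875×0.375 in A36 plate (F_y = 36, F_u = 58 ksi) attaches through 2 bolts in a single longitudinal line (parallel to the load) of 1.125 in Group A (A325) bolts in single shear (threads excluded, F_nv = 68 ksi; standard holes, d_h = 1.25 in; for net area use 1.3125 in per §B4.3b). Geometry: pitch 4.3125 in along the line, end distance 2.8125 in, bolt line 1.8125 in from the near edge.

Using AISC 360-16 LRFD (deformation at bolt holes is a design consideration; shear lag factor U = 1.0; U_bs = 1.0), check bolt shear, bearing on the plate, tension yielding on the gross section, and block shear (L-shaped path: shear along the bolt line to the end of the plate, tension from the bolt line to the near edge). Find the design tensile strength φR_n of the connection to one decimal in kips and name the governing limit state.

62.1 kips (block shear governs)

Bolt shear: A_b = π(1.125)²/4 = 0.99402 in². φR_n = 0.75 × 68 × 0.99402 × 2 × 1 = 101.4 kips.
Bearing (0.375 in plate, F_u = 58 ksi): end bolts L_c = 2.8125 − 1.25/2 = 2.1875, R_n = min(1.2×2.1875×0.375×58, 2.4×1.125×0.375×58) = 57.094 kips/bolt; interior L_c = 4.3125 − 1.25 = 3.0625, R_n = 58.725 kips/bolt. φR_n = 0.75 × (1×57.094 + 1×58.725) = 86.9 kips.
Tension yield (gross): A_g = 8.6875×0.375 = 3.2578 in². φR_n = 0.90 × 36 × 3.2578 = 105.6 kips.
Block shear: shear path 1×[2.8125+1×4.3125] = 1×7.125 in, A_gv = 2.6719, A_nv = 1×(7.125 − 1.5×1.3125)×0.375 = 1.9336 in²; tension to near edge: (1.8125 − 0.5×1.3125)×0.375 = 0.43359 in². R_n = min(0.6×58×1.9336, 0.6×36×2.6719) + 1.0×58×0.43359 = min(67.289, 57.713) + 25.148 = 82.861 kips. φR_n = 0.75 × 82.861 = 62.1 kips.
Governing: min(101.4, 86.9, 105.6, 62.1) = 62.1 kips → block shear.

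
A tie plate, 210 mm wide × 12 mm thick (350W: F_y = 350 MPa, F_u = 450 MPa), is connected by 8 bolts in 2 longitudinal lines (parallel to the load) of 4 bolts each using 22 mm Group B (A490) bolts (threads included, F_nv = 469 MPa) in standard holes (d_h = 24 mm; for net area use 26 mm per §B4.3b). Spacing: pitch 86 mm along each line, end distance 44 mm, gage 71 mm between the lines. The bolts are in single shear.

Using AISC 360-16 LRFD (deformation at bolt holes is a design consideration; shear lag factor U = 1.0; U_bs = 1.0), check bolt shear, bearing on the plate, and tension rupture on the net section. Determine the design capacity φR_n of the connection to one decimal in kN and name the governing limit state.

639.9 kN (net-section rupture governs)

Bolt shear: A_b = π(22)²/4 = 380.13 mm². φR_n = 0.75 × 469 × 380.13 × 8 × 1 = 1069.7 kN.
Bearing (12 mm plate, F_u = 450 MPa): end bolts L_c = 44 − 24/2 = 32, R_n = min(1.2×32×12×450, 2.4×22×12×450) = 207.36 kN/bolt; interior L_c = 86 − 24 = 62, R_n = 285.12 kN/bolt. φR_n = 0.75 × (2×207.36 + 6×285.12) = 1594.1 kN.
Tension rupture (net): A_n = (210 − 2×26)×12 = 1896 mm² (U = 1.0, A_e = A_n). φR_n = 0.75 × 450 × 1896 = 639.9 kN.
Governing: min(1069.7, 1594.1, 639.9) = 639.9 kN → net-section rupture.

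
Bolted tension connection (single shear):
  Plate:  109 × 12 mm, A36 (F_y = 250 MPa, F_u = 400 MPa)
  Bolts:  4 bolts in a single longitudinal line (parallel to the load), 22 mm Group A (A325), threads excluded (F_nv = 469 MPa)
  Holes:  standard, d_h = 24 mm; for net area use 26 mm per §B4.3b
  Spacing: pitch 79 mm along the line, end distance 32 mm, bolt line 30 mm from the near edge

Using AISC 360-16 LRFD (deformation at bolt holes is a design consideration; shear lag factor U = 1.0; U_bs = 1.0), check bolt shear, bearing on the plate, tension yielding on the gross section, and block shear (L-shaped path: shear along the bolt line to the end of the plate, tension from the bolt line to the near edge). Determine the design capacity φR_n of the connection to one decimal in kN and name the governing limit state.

Bolt shear: A_b = π(22)²/4 = 380.13 mm². φR_n = 0.75 × 469 × 380.13 × 4 × 1 = 534.8 kN.
Bearing (12 mm plate, F_u = 400 MPa): end bolts L_c = 32 − 24/2 = 20, R_n = min(1.2×20×12×400, 2.4×22×12×400) = 115.2 kN/bolt; interior L_c = 79 − 24 = 55, R_n = 253.44 kN/bolt. φR_n = 0.75 × (1×115.2 + 3×253.44) = 656.6 kN.
Tension yield (gross): A_g = 109×12 = 1308 mm². φR_n = 0.90 × 250 × 1308 = 294.3 kN.
Block shear: shear path 1×[32+3×79] = 1×269 mm, A_gv = 3228, A_nv = 1×(269 − 3.5×26)×12 = 2136 mm²; tension to near edge: (30 − 0.5×26)×12 = 204 mm². R_n = min(0.6×400×2136, 0.6×250×3228) + 1.0×400×204 = min(512.64, 484.2) + 81.6 = 565.8 kN. φR_n = 0.75 × 565.8 = 424.4 kN.
Governing: min(534.8, 656.6, 294.3, 424.4) = 294.3 kN → gross-section yield.

294.3 kN (gross-section yield governs)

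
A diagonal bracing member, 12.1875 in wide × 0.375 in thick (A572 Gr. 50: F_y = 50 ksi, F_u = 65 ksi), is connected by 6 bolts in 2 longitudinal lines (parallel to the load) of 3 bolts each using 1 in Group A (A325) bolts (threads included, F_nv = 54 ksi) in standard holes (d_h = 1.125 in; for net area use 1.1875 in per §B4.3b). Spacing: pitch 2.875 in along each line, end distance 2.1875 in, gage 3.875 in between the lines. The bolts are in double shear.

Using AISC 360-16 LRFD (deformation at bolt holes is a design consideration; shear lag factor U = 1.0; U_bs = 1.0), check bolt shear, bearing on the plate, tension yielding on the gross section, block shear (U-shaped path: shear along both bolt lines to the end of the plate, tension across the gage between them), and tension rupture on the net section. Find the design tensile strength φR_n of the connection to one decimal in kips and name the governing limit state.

158.1 kips (block shear governs)

Bolt shear: A_b = π(1)²/4 = 0.7854 in². φR_n = 0.75 × 54 × 0.7854 × 6 × 2 = 381.7 kips.
Bearing (0.375 in plate, F_u = 65 ksi): end bolts L_c = 2.1875 − 1.125/2 = 1.625, R_n = min(1.2×1.625×0.375×65, 2.4×1×0.375×65) = 47.531 kips/bolt; interior L_c = 2.875 − 1.125 = 1.75, R_n = 51.188 kips/bolt. φR_n = 0.75 × (2×47.531 + 4×51.188) = 224.9 kips.
Tension yield (gross): A_g = 12.1875×0.375 = 4.5703 in². φR_n = 0.90 × 50 × 4.5703 = 205.7 kips.
Block shear: shear path 2×[2.1875+2×2.875] = 2×7.9375 in, A_gv = 5.9531, A_nv = 2×(7.9375 − 2.5×1.1875)×0.375 = 3.7266 in²; tension across gage: (3.875 − 1×1.1875)×0.375 = 1.0078 in². R_n = min(0.6×65×3.7266, 0.6×50×5.9531) + 1.0×65×1.0078 = min(145.34, 178.59) + 65.507 = 210.85 kips. φR_n = 0.75 × 210.85 = 158.1 kips.
Tension rupture (net): A_n = (12.1875 − 2×1.1875)×0.375 = 3.6797 in² (U = 1.0, A_e = A_n). φR_n = 0.75 × 65 × 3.6797 = 179.4 kips.
Governing: min(381.7, 224.9, 205.7, 158.1, 179.4) = 158.1 kips → block shear.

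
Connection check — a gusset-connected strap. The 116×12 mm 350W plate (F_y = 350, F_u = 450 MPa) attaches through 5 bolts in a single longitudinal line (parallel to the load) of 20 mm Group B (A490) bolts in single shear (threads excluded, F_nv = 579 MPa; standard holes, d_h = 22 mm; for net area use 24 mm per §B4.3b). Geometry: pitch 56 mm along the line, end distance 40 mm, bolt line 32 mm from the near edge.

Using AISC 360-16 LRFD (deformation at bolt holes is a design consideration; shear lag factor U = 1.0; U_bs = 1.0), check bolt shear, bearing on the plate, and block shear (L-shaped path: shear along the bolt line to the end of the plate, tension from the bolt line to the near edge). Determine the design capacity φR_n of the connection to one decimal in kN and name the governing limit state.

Bolt shear: A_b = π(20)²/4 = 314.16 mm². φR_n = 0.75 × 579 × 314.16 × 5 × 1 = 682.1 kN.
Bearing (12 mm plate, F_u = 450 MPa): end bolts L_c = 40 − 22/2 = 29, R_n = min(1.2×29×12×450, 2.4×20×12×450) = 187.92 kN/bolt; interior L_c = 56 − 22 = 34, R_n = 220.32 kN/bolt. φR_n = 0.75 × (1×187.92 + 4×220.32) = 801.9 kN.
Block shear: shear path 1×[40+4×56] = 1×264 mm, A_gv = 3168, A_nv = 1×(264 − 4.5×24)×12 = 1872 mm²; tension to near edge: (32 − 0.5×24)×12 = 240 mm². R_n = min(0.6×450×1872, 0.6×350×3168) + 1.0×450×240 = min(505.44, 665.28) + 108 = 613.44 kN. φR_n = 0.75 × 613.44 = 460.1 kN.
Governing: min(682.1, 801.9, 460.1) = 460.1 kN → block shear.

460.1 kN (block shear governs)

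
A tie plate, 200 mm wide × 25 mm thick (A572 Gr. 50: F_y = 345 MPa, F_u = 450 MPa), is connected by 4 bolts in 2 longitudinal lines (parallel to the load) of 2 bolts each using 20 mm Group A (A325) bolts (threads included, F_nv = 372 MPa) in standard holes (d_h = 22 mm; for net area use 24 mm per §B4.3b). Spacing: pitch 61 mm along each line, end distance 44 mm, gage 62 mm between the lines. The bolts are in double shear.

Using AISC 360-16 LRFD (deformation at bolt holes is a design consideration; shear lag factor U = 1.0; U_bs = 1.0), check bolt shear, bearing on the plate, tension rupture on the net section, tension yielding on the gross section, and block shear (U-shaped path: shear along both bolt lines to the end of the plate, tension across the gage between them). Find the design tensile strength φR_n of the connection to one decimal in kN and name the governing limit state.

701.2 kN (bolt shear governs)

Bolt shear: A_b = π(20)²/4 = 314.16 mm². φR_n = 0.75 × 372 × 314.16 × 4 × 2 = 701.2 kN.
Bearing (25 mm plate, F_u = 450 MPa): end bolts L_c = 44 − 22/2 = 33, R_n = min(1.2×33×25×450, 2.4×20×25×450) = 445.5 kN/bolt; interior L_c = 61 − 22 = 39, R_n = 526.5 kN/bolt. φR_n = 0.75 × (2×445.5 + 2×526.5) = 1458.0 kN.
Tension rupture (net): A_n = (200 − 2×24)×25 = 3800 mm² (U = 1.0, A_e = A_n). φR_n = 0.75 × 450 × 3800 = 1282.5 kN.
Tension yield (gross): A_g = 200×25 = 5000 mm². φR_n = 0.90 × 345 × 5000 = 1552.5 kN.
Block shear: shear path 2×[44+1×61] = 2×105 mm, A_gv = 5250, A_nv = 2×(105 − 1.5×24)×25 = 3450 mm²; tension across gage: (62 − 1×24)×25 = 950 mm². R_n = min(0.6×450×3450, 0.6×345×5250) + 1.0×450×950 = min(931.5, 1086.8) + 427.5 = 1359 kN. φR_n = 0.75 × 1359 = 1019.3 kN.
Governing: min(701.2, 1458.0, 1282.5, 1552.5, 1019.3) = 701.2 kN → bolt shear.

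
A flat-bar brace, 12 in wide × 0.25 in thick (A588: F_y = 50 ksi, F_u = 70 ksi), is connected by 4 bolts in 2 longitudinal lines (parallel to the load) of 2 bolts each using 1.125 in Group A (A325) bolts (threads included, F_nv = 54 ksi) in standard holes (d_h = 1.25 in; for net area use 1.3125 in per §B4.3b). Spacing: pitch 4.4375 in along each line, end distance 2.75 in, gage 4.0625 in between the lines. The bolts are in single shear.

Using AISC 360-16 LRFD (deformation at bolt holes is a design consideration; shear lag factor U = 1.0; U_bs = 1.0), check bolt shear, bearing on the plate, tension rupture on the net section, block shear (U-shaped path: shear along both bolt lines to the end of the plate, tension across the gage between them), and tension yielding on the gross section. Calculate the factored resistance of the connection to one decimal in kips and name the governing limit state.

Bolt shear: A_b = π(1.125)²/4 = 0.99402 in². φR_n = 0.75 × 54 × 0.99402 × 4 × 1 = 161.0 kips.
Bearing (0.25 in plate, F_u = 70 ksi): end bolts L_c = 2.75 − 1.25/2 = 2.125, R_n = min(1.2×2.125×0.25×70, 2.4×1.125×0.25×70) = 44.625 kips/bolt; interior L_c = 4.4375 − 1.25 = 3.1875, R_n = 47.25 kips/bolt. φR_n = 0.75 × (2×44.625 + 2×47.25) = 137.8 kips.
Tension rupture (net): A_n = (12 − 2×1.3125)×0.25 = 2.3438 in² (U = 1.0, A_e = A_n). φR_n = 0.75 × 70 × 2.3438 = 123.0 kips.
Block shear: shear path 2×[2.75+1×4.4375] = 2×7.1875 in, A_gv = 3.5938, A_nv = 2×(7.1875 − 1.5×1.3125)×0.25 = 2.6094 in²; tension across gage: (4.0625 − 1×1.3125)×0.25 = 0.6875 in². R_n = min(0.6×70×2.6094, 0.6×50×3.5938) + 1.0×70×0.6875 = min(109.59, 107.81) + 48.125 = 155.94 kips. φR_n = 0.75 × 155.94 = 117.0 kips.
Tension yield (gross): A_g = 12×0.25 = 3 in². φR_n = 0.90 × 50 × 3 = 135.0 kips.
Governing: min(161.0, 137.8, 123.0, 117.0, 135.0) = 117.0 kips → block shear.

117.0 kips (block shear governs)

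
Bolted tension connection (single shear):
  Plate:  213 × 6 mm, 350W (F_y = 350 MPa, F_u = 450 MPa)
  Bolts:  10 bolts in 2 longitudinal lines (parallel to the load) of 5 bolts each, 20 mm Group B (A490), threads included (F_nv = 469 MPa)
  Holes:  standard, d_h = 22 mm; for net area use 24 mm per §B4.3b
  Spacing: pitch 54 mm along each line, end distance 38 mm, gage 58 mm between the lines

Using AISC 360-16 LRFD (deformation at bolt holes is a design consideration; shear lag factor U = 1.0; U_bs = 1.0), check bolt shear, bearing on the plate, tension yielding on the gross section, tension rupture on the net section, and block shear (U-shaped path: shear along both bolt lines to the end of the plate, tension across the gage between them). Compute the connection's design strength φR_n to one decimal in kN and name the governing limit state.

334.1 kN (net-section rupture governs)

Bolt shear: A_b = π(20)²/4 = 314.16 mm². φR_n = 0.75 × 469 × 314.16 × 10 × 1 = 1105.1 kN.
Bearing (6 mm plate, F_u = 450 MPa): end bolts L_c = 38 − 22/2 = 27, R_n = min(1.2×27×6×450, 2.4×20×6×450) = 87.48 kN/bolt; interior L_c = 54 − 22 = 32, R_n = 103.68 kN/bolt. φR_n = 0.75 × (2×87.48 + 8×103.68) = 753.3 kN.
Tension yield (gross): A_g = 213×6 = 1278 mm². φR_n = 0.90 × 350 × 1278 = 402.6 kN.
Tension rupture (net): A_n = (213 − 2×24)×6 = 990 mm² (U = 1.0, A_e = A_n). φR_n = 0.75 × 450 × 990 = 334.1 kN.
Block shear: shear path 2×[38+4×54] = 2×254 mm, A_gv = 3048, A_nv = 2×(254 − 4.5×24)×6 = 1752 mm²; tension across gage: (58 − 1×24)×6 = 204 mm². R_n = min(0.6×450×1752, 0.6×350×3048) + 1.0×450×204 = min(473.04, 640.08) + 91.8 = 564.84 kN. φR_n = 0.75 × 564.84 = 423.6 kN.
Governing: min(1105.1, 753.3, 402.6, 334.1, 423.6) = 334.1 kN → net-section rupture.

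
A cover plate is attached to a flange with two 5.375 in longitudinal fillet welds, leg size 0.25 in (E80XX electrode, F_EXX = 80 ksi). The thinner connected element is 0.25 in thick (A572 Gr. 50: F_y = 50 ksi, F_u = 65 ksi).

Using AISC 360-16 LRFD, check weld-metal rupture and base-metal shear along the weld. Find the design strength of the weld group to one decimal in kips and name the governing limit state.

68.4 kips (weld metal governs)

Weld metal: throat = 0.707×0.25 = 0.17675 in, L = 2×5.375 = 10.75 in. φR_n = 0.75 × 0.6 × 80 × 0.17675 × 10.75 = 68.4 kips.
Base metal shear (0.25 in plate): yield φR_n = 1.0×0.6×50×0.25×10.75 = 80.6 kips; rupture φR_n = 0.75×0.6×65×0.25×10.75 = 78.6 kips; take 78.6 kips (rupture).
Governing: min(68.4, 78.6) = 68.4 kips → weld metal.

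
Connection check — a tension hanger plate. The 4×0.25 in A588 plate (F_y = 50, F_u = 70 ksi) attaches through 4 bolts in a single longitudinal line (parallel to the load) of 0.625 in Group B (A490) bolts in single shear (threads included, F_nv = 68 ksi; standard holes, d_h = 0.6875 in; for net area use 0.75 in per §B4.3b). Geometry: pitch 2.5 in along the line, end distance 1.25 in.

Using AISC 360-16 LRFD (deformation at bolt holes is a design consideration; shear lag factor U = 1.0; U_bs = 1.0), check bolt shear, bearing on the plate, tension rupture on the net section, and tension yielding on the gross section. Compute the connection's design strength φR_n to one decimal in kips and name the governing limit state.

42.7 kips (net-section rupture governs)

Bolt shear: A_b = π(0.625)²/4 = 0.3068 in². φR_n = 0.75 × 68 × 0.3068 × 4 × 1 = 62.6 kips.
Bearing (0.25 in plate, F_u = 70 ksi): end bolts L_c = 1.25 − 0.6875/2 = 0.90625, R_n = min(1.2×0.90625×0.25×70, 2.4×0.625×0.25×70) = 19.031 kips/bolt; interior L_c = 2.5 − 0.6875 = 1.8125, R_n = 26.25 kips/bolt. φR_n = 0.75 × (1×19.031 + 3×26.25) = 73.3 kips.
Tension rupture (net): A_n = (4 − 1×0.75)×0.25 = 0.8125 in² (U = 1.0, A_e = A_n). φR_n = 0.75 × 70 × 0.8125 = 42.7 kips.
Tension yield (gross): A_g = 4×0.25 = 1 in². φR_n = 0.90 × 50 × 1 = 45.0 kips.
Governing: min(62.6, 73.3, 42.7, 45.0) = 42.7 kips → net-section rupture.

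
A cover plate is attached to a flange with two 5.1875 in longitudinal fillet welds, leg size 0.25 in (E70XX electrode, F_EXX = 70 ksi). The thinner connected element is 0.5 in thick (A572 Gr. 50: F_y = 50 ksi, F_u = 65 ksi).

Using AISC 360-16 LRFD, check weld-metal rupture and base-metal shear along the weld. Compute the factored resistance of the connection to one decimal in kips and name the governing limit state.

Weld metal: throat = 0.707×0.25 = 0.17675 in, L = 2×5.1875 = 10.375 in. φR_n = 0.75 × 0.6 × 70 × 0.17675 × 10.375 = 57.8 kips.
Base metal shear (0.5 in plate): yield φR_n = 1.0×0.6×50×0.5×10.375 = 155.6 kips; rupture φR_n = 0.75×0.6×65×0.5×10.375 = 151.7 kips; take 151.7 kips (rupture).
Governing: min(57.8, 151.7) = 57.8 kips → weld metal.

57.8 kips (weld metal governs)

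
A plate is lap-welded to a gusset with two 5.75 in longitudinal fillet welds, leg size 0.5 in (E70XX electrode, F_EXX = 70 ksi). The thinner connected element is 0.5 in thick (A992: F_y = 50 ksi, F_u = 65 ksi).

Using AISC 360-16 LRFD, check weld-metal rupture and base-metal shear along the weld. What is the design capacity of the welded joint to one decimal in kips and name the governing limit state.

Weld metal: throat = 0.707×0.5 = 0.3535 in, L = 2×5.75 = 11.5 in. φR_n = 0.75 × 0.6 × 70 × 0.3535 × 11.5 = 128.1 kips.
Base metal shear (0.5 in plate): yield φR_n = 1.0×0.6×50×0.5×11.5 = 172.5 kips; rupture φR_n = 0.75×0.6×65×0.5×11.5 = 168.2 kips; take 168.2 kips (rupture).
Governing: min(128.1, 168.2) = 128.1 kips → weld metal.

128.1 kips (weld metal governs)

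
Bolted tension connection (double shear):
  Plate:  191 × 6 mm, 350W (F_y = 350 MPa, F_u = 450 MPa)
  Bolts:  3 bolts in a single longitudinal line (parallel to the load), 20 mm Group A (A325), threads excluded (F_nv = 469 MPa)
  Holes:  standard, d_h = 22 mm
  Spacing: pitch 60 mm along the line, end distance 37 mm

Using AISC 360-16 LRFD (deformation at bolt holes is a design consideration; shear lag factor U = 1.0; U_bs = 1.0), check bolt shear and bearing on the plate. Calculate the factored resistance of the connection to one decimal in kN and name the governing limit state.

247.9 kN (bearing governs)

Bolt shear: A_b = π(20)²/4 = 314.16 mm². φR_n = 0.75 × 469 × 314.16 × 3 × 2 = 663.0 kN.
Bearing (6 mm plate, F_u = 450 MPa): end bolts L_c = 37 − 22/2 = 26, R_n = min(1.2×26×6×450, 2.4×20×6×450) = 84.24 kN/bolt; interior L_c = 60 − 22 = 38, R_n = 123.12 kN/bolt. φR_n = 0.75 × (1×84.24 + 2×123.12) = 247.9 kN.
Governing: min(663.0, 247.9) = 247.9 kN → bearing.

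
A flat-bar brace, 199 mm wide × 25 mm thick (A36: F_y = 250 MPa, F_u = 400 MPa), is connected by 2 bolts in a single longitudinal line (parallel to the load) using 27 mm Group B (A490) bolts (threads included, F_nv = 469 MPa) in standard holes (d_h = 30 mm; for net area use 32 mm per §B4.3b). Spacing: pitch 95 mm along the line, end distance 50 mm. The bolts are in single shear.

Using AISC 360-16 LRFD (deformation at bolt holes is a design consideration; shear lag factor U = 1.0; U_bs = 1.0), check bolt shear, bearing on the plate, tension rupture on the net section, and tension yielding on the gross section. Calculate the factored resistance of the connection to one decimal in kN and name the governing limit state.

402.8 kN (bolt shear governs)

Bolt shear: A_b = π(27)²/4 = 572.56 mm². φR_n = 0.75 × 469 × 572.56 × 2 × 1 = 402.8 kN.
Bearing (25 mm plate, F_u = 400 MPa): end bolts L_c = 50 − 30/2 = 35, R_n = min(1.2×35×25×400, 2.4×27×25×400) = 420 kN/bolt; interior L_c = 95 − 30 = 65, R_n = 648 kN/bolt. φR_n = 0.75 × (1×420 + 1×648) = 801.0 kN.
Tension rupture (net): A_n = (199 − 1×32)×25 = 4175 mm² (U = 1.0, A_e = A_n). φR_n = 0.75 × 400 × 4175 = 1252.5 kN.
Tension yield (gross): A_g = 199×25 = 4975 mm². φR_n = 0.90 × 250 × 4975 = 1119.4 kN.
Governing: min(402.8, 801.0, 1252.5, 1119.4) = 402.8 kN → bolt shear.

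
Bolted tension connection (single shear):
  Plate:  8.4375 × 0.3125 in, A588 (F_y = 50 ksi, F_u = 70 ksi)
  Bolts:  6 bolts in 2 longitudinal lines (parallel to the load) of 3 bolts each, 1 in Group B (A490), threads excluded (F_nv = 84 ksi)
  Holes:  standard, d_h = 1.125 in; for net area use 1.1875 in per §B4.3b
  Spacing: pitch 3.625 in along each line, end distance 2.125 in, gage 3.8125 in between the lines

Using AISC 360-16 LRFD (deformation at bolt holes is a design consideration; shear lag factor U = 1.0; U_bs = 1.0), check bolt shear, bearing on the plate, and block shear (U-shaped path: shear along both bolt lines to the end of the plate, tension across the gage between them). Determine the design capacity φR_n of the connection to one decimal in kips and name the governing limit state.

169.2 kips (block shear governs)

Bolt shear: A_b = π(1)²/4 = 0.7854 in². φR_n = 0.75 × 84 × 0.7854 × 6 × 1 = 296.9 kips.
Bearing (0.3125 in plate, F_u = 70 ksi): end bolts L_c = 2.125 − 1.125/2 = 1.5625, R_n = min(1.2×1.5625×0.3125×70, 2.4×1×0.3125×70) = 41.016 kips/bolt; interior L_c = 3.625 − 1.125 = 2.5, R_n = 52.5 kips/bolt. φR_n = 0.75 × (2×41.016 + 4×52.5) = 219.0 kips.
Block shear: shear path 2×[2.125+2×3.625] = 2×9.375 in, A_gv = 5.8594, A_nv = 2×(9.375 − 2.5×1.1875)×0.3125 = 4.0039 in²; tension across gage: (3.8125 − 1×1.1875)×0.3125 = 0.82031 in². R_n = min(0.6×70×4.0039, 0.6×50×5.8594) + 1.0×70×0.82031 = min(168.16, 175.78) + 57.422 = 225.58 kips. φR_n = 0.75 × 225.58 = 169.2 kips.
Governing: min(296.9, 219.0, 169.2) = 169.2 kips → block shear.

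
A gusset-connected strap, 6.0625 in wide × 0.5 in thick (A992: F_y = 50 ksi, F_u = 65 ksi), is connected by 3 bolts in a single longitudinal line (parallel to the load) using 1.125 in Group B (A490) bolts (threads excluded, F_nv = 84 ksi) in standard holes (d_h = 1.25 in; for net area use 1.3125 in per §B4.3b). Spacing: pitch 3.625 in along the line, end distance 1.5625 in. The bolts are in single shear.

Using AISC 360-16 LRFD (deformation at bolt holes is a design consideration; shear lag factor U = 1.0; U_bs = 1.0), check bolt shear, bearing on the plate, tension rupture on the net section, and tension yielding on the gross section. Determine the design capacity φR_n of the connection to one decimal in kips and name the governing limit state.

Bolt shear: A_b = π(1.125)²/4 = 0.99402 in². φR_n = 0.75 × 84 × 0.99402 × 3 × 1 = 187.9 kips.
Bearing (0.5 in plate, F_u = 65 ksi): end bolts L_c = 1.5625 − 1.25/2 = 0.9375, R_n = min(1.2×0.9375×0.5×65, 2.4×1.125×0.5×65) = 36.563 kips/bolt; interior L_c = 3.625 − 1.25 = 2.375, R_n = 87.75 kips/bolt. φR_n = 0.75 × (1×36.563 + 2×87.75) = 159.0 kips.
Tension rupture (net): A_n = (6.0625 − 1×1.3125)×0.5 = 2.375 in² (U = 1.0, A_e = A_n). φR_n = 0.75 × 65 × 2.375 = 115.8 kips.
Tension yield (gross): A_g = 6.0625×0.5 = 3.0313 in². φR_n = 0.90 × 50 × 3.0313 = 136.4 kips.
Governing: min(187.9, 159.0, 115.8, 136.4) = 115.8 kips → net-section rupture.

115.8 kips (net-section rupture governs)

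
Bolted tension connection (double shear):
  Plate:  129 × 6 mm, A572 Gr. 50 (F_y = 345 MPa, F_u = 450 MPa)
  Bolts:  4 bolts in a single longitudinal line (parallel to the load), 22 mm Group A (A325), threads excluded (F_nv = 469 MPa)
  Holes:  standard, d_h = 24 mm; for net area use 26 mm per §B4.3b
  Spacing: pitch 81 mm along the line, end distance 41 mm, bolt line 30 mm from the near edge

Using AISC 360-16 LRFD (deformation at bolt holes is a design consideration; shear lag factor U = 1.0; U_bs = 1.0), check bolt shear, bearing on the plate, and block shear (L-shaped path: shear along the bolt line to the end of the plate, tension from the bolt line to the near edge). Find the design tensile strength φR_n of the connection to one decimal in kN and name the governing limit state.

268.9 kN (block shear governs)

Bolt shear: A_b = π(22)²/4 = 380.13 mm². φR_n = 0.75 × 469 × 380.13 × 4 × 2 = 1069.7 kN.
Bearing (6 mm plate, F_u = 450 MPa): end bolts L_c = 41 − 24/2 = 29, R_n = min(1.2×29×6×450, 2.4×22×6×450) = 93.96 kN/bolt; interior L_c = 81 − 24 = 57, R_n = 142.56 kN/bolt. φR_n = 0.75 × (1×93.96 + 3×142.56) = 391.2 kN.
Block shear: shear path 1×[41+3×81] = 1×284 mm, A_gv = 1704, A_nv = 1×(284 − 3.5×26)×6 = 1158 mm²; tension to near edge: (30 − 0.5×26)×6 = 102 mm². R_n = min(0.6×450×1158, 0.6×345×1704) + 1.0×450×102 = min(312.66, 352.73) + 45.9 = 358.56 kN. φR_n = 0.75 × 358.56 = 268.9 kN.
Governing: min(1069.7, 391.2, 268.9) = 268.9 kN → block shear.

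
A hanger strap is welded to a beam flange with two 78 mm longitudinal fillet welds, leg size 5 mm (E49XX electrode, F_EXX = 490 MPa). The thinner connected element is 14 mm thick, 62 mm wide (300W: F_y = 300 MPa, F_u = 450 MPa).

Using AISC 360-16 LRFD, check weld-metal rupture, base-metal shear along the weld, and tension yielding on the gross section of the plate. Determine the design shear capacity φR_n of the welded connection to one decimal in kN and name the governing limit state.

121.6 kN (weld metal governs)

Weld metal: throat = 0.707×5 = 3.535 mm, L = 2×78 = 156 mm. φR_n = 0.75 × 0.6 × 490 × 3.535 × 156 = 121.6 kN.
Base metal shear (14 mm plate): yield φR_n = 1.0×0.6×300×14×156 = 393.1 kN; rupture φR_n = 0.75×0.6×450×14×156 = 442.3 kN; take 393.1 kN (yield).
Tension yield (gross): A_g = 62×14 = 868 mm². φR_n = 0.90 × 300 × 868 = 234.4 kN.
Governing: min(121.6, 393.1, 234.4) = 121.6 kN → weld metal.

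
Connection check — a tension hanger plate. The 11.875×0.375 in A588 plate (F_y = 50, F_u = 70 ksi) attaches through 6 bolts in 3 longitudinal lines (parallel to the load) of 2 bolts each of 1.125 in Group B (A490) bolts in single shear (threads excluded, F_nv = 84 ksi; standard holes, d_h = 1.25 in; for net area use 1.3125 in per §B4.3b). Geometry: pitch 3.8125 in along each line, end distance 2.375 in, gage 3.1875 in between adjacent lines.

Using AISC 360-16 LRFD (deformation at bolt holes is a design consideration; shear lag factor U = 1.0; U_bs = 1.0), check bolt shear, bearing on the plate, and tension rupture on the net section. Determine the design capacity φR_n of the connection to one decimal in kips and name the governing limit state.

Bolt shear: A_b = π(1.125)²/4 = 0.99402 in². φR_n = 0.75 × 84 × 0.99402 × 6 × 1 = 375.7 kips.
Bearing (0.375 in plate, F_u = 70 ksi): end bolts L_c = 2.375 − 1.25/2 = 1.75, R_n = min(1.2×1.75×0.375×70, 2.4×1.125×0.375×70) = 55.125 kips/bolt; interior L_c = 3.8125 − 1.25 = 2.5625, R_n = 70.875 kips/bolt. φR_n = 0.75 × (3×55.125 + 3×70.875) = 283.5 kips.
Tension rupture (net): A_n = (11.875 − 3×1.3125)×0.375 = 2.9766 in² (U = 1.0, A_e = A_n). φR_n = 0.75 × 70 × 2.9766 = 156.3 kips.
Governing: min(375.7, 283.5, 156.3) = 156.3 kips → net-section rupture.

156.3 kips (net-section rupture governs)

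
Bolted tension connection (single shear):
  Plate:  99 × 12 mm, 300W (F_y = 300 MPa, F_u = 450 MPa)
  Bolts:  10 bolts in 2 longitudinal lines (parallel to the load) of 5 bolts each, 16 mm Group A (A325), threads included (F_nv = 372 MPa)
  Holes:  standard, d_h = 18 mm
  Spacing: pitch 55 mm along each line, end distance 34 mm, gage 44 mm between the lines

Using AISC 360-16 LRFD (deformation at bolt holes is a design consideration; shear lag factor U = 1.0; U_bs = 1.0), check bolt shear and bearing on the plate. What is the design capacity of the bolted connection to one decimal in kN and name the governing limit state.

561.0 kN (bolt shear governs)

Bolt shear: A_b = π(16)²/4 = 201.06 mm². φR_n = 0.75 × 372 × 201.06 × 10 × 1 = 561.0 kN.
Bearing (12 mm plate, F_u = 450 MPa): end bolts L_c = 34 − 18/2 = 25, R_n = min(1.2×25×12×450, 2.4×16×12×450) = 162 kN/bolt; interior L_c = 55 − 18 = 37, R_n = 207.36 kN/bolt. φR_n = 0.75 × (2×162 + 8×207.36) = 1487.2 kN.
Governing: min(561.0, 1487.2) = 561.0 kN → bolt shear.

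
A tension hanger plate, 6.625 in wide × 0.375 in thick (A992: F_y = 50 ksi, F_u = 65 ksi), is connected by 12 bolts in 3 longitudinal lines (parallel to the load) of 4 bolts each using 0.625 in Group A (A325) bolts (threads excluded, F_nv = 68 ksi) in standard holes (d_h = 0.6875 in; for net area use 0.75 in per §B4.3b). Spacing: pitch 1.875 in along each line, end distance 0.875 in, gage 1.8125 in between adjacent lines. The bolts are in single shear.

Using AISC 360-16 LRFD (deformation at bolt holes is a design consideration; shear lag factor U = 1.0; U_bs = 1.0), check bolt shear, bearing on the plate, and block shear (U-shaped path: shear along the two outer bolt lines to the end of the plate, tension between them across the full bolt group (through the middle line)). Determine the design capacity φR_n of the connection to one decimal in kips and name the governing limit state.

Bolt shear: A_b = π(0.625)²/4 = 0.3068 in². φR_n = 0.75 × 68 × 0.3068 × 12 × 1 = 187.8 kips.
Bearing (0.375 in plate, F_u = 65 ksi): end bolts L_c = 0.875 − 0.6875/2 = 0.53125, R_n = min(1.2×0.53125×0.375×65, 2.4×0.625×0.375×65) = 15.539 kips/bolt; interior L_c = 1.875 − 0.6875 = 1.1875, R_n = 34.734 kips/bolt. φR_n = 0.75 × (3×15.539 + 9×34.734) = 269.4 kips.
Block shear: shear path 2×[0.875+3×1.875] = 2×6.5 in, A_gv = 4.875, A_nv = 2×(6.5 − 3.5×0.75)×0.375 = 2.9063 in²; tension across gage: (3.625 − 2×0.75)×0.375 = 0.79688 in². R_n = min(0.6×65×2.9063, 0.6×50×4.875) + 1.0×65×0.79688 = min(113.35, 146.25) + 51.797 = 165.15 kips. φR_n = 0.75 × 165.15 = 123.9 kips.
Governing: min(187.8, 269.4, 123.9) = 123.9 kips → block shear.

123.9 kips (block shear governs)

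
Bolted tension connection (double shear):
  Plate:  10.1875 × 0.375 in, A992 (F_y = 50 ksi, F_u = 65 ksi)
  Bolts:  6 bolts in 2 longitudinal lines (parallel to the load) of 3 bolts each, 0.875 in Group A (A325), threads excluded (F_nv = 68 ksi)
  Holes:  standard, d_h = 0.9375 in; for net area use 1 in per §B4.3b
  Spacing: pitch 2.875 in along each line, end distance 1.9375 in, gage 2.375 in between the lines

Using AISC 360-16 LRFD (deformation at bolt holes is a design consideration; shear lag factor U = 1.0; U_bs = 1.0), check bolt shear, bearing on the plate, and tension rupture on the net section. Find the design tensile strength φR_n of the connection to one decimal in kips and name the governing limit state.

149.7 kips (net-section rupture governs)

Bolt shear: A_b = π(0.875)²/4 = 0.60132 in². φR_n = 0.75 × 68 × 0.60132 × 6 × 2 = 368.0 kips.
Bearing (0.375 in plate, F_u = 65 ksi): end bolts L_c = 1.9375 − 0.9375/2 = 1.46875, R_n = min(1.2×1.46875×0.375×65, 2.4×0.875×0.375×65) = 42.961 kips/bolt; interior L_c = 2.875 − 0.9375 = 1.9375, R_n = 51.188 kips/bolt. φR_n = 0.75 × (2×42.961 + 4×51.188) = 218.0 kips.
Tension rupture (net): A_n = (10.1875 − 2×1)×0.375 = 3.0703 in² (U = 1.0, A_e = A_n). φR_n = 0.75 × 65 × 3.0703 = 149.7 kips.
Governing: min(368.0, 218.0, 149.7) = 149.7 kips → net-section rupture.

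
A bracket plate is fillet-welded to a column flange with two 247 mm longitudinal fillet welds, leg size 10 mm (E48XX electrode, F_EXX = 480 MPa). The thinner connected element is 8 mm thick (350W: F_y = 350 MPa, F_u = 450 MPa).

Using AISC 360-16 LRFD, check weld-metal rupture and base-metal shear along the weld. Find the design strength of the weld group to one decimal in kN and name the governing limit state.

754.4 kN (weld metal governs)

Weld metal: throat = 0.707×10 = 7.07 mm, L = 2×247 = 494 mm. φR_n = 0.75 × 0.6 × 480 × 7.07 × 494 = 754.4 kN.
Base metal shear (8 mm plate): yield φR_n = 1.0×0.6×350×8×494 = 829.9 kN; rupture φR_n = 0.75×0.6×450×8×494 = 800.3 kN; take 800.3 kN (rupture).
Governing: min(754.4, 800.3) = 754.4 kN → weld metal.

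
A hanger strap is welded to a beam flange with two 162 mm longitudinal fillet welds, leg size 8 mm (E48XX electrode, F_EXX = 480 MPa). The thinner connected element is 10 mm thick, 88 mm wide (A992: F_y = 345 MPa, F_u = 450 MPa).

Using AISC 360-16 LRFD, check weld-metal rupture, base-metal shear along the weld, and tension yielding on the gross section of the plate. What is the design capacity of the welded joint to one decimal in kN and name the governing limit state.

Weld metal: throat = 0.707×8 = 5.656 mm, L = 2×162 = 324 mm. φR_n = 0.75 × 0.6 × 480 × 5.656 × 324 = 395.8 kN.
Base metal shear (10 mm plate): yield φR_n = 1.0×0.6×345×10×324 = 670.7 kN; rupture φR_n = 0.75×0.6×450×10×324 = 656.1 kN; take 656.1 kN (rupture).
Tension yield (gross): A_g = 88×10 = 880 mm². φR_n = 0.90 × 345 × 880 = 273.2 kN.
Governing: min(395.8, 656.1, 273.2) = 273.2 kN → gross-section yield.

273.2 kN (gross-section yield governs)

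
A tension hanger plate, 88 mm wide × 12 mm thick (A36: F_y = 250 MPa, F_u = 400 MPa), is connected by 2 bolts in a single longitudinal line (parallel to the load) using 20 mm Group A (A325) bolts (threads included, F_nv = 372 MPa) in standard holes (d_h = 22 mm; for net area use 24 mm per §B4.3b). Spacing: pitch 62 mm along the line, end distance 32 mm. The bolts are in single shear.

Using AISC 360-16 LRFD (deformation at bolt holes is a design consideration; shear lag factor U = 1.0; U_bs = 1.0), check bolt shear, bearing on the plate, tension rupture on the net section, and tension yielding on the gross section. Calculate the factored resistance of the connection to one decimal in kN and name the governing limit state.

175.3 kN (bolt shear governs)

Bolt shear: A_b = π(20)²/4 = 314.16 mm². φR_n = 0.75 × 372 × 314.16 × 2 × 1 = 175.3 kN.
Bearing (12 mm plate, F_u = 400 MPa): end bolts L_c = 32 − 22/2 = 21, R_n = min(1.2×21×12×400, 2.4×20×12×400) = 120.96 kN/bolt; interior L_c = 62 − 22 = 40, R_n = 230.4 kN/bolt. φR_n = 0.75 × (1×120.96 + 1×230.4) = 263.5 kN.
Tension rupture (net): A_n = (88 − 1×24)×12 = 768 mm² (U = 1.0, A_e = A_n). φR_n = 0.75 × 400 × 768 = 230.4 kN.
Tension yield (gross): A_g = 88×12 = 1056 mm². φR_n = 0.90 × 250 × 1056 = 237.6 kN.
Governing: min(175.3, 263.5, 230.4, 237.6) = 175.3 kN → bolt shear.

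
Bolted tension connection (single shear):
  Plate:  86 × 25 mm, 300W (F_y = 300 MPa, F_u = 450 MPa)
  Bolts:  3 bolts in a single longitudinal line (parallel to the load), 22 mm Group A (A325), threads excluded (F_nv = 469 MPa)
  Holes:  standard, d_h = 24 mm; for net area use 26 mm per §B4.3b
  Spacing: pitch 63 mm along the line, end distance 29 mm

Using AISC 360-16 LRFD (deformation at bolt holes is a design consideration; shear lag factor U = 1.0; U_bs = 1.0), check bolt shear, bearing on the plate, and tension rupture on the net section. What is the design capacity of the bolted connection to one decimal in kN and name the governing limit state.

401.1 kN (bolt shear governs)

Bolt shear: A_b = π(22)²/4 = 380.13 mm². φR_n = 0.75 × 469 × 380.13 × 3 × 1 = 401.1 kN.
Bearing (25 mm plate, F_u = 450 MPa): end bolts L_c = 29 − 24/2 = 17, R_n = min(1.2×17×25×450, 2.4×22×25×450) = 229.5 kN/bolt; interior L_c = 63 − 24 = 39, R_n = 526.5 kN/bolt. φR_n = 0.75 × (1×229.5 + 2×526.5) = 961.9 kN.
Tension rupture (net): A_n = (86 − 1×26)×25 = 1500 mm² (U = 1.0, A_e = A_n). φR_n = 0.75 × 450 × 1500 = 506.3 kN.
Governing: min(401.1, 961.9, 506.3) = 401.1 kN → bolt shear.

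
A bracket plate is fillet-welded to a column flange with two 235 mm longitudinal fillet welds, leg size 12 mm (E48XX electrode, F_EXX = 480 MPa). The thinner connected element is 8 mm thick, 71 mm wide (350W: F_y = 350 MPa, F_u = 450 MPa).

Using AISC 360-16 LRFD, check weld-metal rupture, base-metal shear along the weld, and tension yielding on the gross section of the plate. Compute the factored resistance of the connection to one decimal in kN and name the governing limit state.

Weld metal: throat = 0.707×12 = 8.484 mm, L = 2×235 = 470 mm. φR_n = 0.75 × 0.6 × 480 × 8.484 × 470 = 861.3 kN.
Base metal shear (8 mm plate): yield φR_n = 1.0×0.6×350×8×470 = 789.6 kN; rupture φR_n = 0.75×0.6×450×8×470 = 761.4 kN; take 761.4 kN (rupture).
Tension yield (gross): A_g = 71×8 = 568 mm². φR_n = 0.90 × 350 × 568 = 178.9 kN.
Governing: min(861.3, 761.4, 178.9) = 178.9 kN → gross-section yield.

178.9 kN (gross-section yield governs)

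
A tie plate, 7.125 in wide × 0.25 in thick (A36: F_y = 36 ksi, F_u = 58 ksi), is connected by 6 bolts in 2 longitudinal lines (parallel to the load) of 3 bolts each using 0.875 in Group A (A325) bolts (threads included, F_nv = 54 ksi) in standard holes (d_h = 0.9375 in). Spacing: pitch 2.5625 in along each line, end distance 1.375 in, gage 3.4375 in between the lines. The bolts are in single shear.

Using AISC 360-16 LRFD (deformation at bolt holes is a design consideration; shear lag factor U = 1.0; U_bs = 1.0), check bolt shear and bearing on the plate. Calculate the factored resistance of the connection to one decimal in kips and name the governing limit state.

108.5 kips (bearing governs)

Bolt shear: A_b = π(0.875)²/4 = 0.60132 in². φR_n = 0.75 × 54 × 0.60132 × 6 × 1 = 146.1 kips.
Bearing (0.25 in plate, F_u = 58 ksi): end bolts L_c = 1.375 − 0.9375/2 = 0.90625, R_n = min(1.2×0.90625×0.25×58, 2.4×0.875×0.25×58) = 15.769 kips/bolt; interior L_c = 2.5625 − 0.9375 = 1.625, R_n = 28.275 kips/bolt. φR_n = 0.75 × (2×15.769 + 4×28.275) = 108.5 kips.
Governing: min(146.1, 108.5) = 108.5 kips → bearing.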